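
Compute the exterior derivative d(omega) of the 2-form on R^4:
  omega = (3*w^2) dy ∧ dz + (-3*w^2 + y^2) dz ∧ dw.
d(omega) = (6*w + 2*y) dy ∧ dz ∧ dw

For a 2-form omega = sum_{i<j} g_{ij} dx_i ∧ dx_j, the exterior derivative is
  d(omega) = sum_{i<j} d(g_{ij}) ∧ dx_i ∧ dx_j = sum_{i<j, k} (∂g_{ij}/∂x_k) dx_k ∧ dx_i ∧ dx_j.
Expand each term, using dx_k ∧ dx_i ∧ dx_j = sgn(permutation) dx_{(a)} ∧ dx_{(b)} ∧ dx_{(c)} with (a < b < c) sorted:
  d(3*w^2) includes (∂/∂w)(3*w^2) dw = (6*w) dw, which multiplied by dy ∧ dz gives (6*w) dy ∧ dz ∧ dw
  d(-3*w^2 + y^2) includes (∂/∂y)(-3*w^2 + y^2) dy = (2*y) dy, which multiplied by dz ∧ dw gives (2*y) dy ∧ dz ∧ dw
Collecting like 3-forms: d(omega) = (6*w + 2*y) dy ∧ dz ∧ dw.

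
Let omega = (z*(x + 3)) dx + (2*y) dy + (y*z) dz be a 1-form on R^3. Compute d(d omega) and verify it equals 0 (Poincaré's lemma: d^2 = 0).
d(d omega) = 0

Step 1: d omega = sum_{i<j} (∂f_j/∂x_i - ∂f_i/∂x_j) dx_i ∧ dx_j:
  coeff of dx ∧ dy: 0
  coeff of dx ∧ dz: -x - 3
  coeff of dy ∧ dz: z
Step 2: Apply d again to each 2-form coefficient. The only possible 3-form in R^3 is dx ∧ dy ∧ dz, with coefficient
  ∂(coeff of dy∧dz)/∂x - ∂(coeff of dx∧dz)/∂y + ∂(coeff of dx∧dy)/∂z
  = ∂/∂x (z) - ∂/∂y (-x - 3) + ∂/∂z (0).
Each of these terms simplifies to sums of mixed partials that cancel in pairs. The result is 0 (by equality of mixed partials for smooth functions — Schwarz / Clairaut).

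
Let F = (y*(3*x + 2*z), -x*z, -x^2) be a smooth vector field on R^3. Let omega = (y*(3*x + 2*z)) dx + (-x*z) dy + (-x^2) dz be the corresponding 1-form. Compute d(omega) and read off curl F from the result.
d(omega) = (x) dy ∧ dz + (2*x + 2*y) dz ∧ dx + (-3*x - 3*z) dx ∧ dy; curl F = (x, 2*x + 2*y, -3*x - 3*z)

d omega = sum_{i<j} (∂f_j/∂x_i - ∂f_i/∂x_j) dx_i ∧ dx_j. Under the identification (dy ∧ dz, dz ∧ dx, dx ∧ dy) ↔ (e_x, e_y, e_z), the coefficients are exactly the components of curl F. Compute:
  ∂R/∂y - ∂Q/∂z = (0) - (-x) = x
  ∂P/∂z - ∂R/∂x = (2*y) - (-2*x) = 2*x + 2*y
  ∂Q/∂x - ∂P/∂y = (-z) - (3*x + 2*z) = -3*x - 3*z.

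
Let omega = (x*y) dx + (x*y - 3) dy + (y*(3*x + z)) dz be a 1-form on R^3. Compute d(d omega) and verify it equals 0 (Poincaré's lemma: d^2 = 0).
d(d omega) = 0

Step 1: d omega = sum_{i<j} (∂f_j/∂x_i - ∂f_i/∂x_j) dx_i ∧ dx_j:
  coeff of dx ∧ dy: -x + y
  coeff of dx ∧ dz: 3*y
  coeff of dy ∧ dz: 3*x + z
Step 2: Apply d again to each 2-form coefficient. The only possible 3-form in R^3 is dx ∧ dy ∧ dz, with coefficient
  ∂(coeff of dy∧dz)/∂x - ∂(coeff of dx∧dz)/∂y + ∂(coeff of dx∧dy)/∂z
  = ∂/∂x (3*x + z) - ∂/∂y (3*y) + ∂/∂z (-x + y).
Each of these terms simplifies to sums of mixed partials that cancel in pairs. The result is 0 (by equality of mixed partials for smooth functions — Schwarz / Clairaut).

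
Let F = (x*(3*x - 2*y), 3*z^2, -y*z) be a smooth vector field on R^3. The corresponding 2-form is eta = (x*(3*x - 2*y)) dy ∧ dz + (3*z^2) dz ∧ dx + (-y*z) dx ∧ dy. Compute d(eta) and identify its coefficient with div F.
d(eta) = (6*x - 3*y) dx ∧ dy ∧ dz; div F = 6*x - 3*y

For a 2-form in R^3 of the form above, applying d gives a 3-form with coefficient ∂P/∂x + ∂Q/∂y + ∂R/∂z:
  ∂P/∂x = 6*x - 2*y
  ∂Q/∂y = 0
  ∂R/∂z = -y
Sum = 6*x - 3*y, which is exactly div F.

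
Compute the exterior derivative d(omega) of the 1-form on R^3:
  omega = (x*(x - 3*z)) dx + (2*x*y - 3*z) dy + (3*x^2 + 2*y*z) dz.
d(omega) = (2*y) dx ∧ dy + (9*x) dx ∧ dz + (2*z + 3) dy ∧ dz

For a 1-form omega = sum_i f_i dx_i, the exterior derivative is
  d(omega) = sum_{i < j} (∂f_j/∂x_i - ∂f_i/∂x_j) dx_i ∧ dx_j.
  coefficient of dx ∧ dy: ∂f_2/∂x - ∂f_1/∂y = ∂(2*x*y - 3*z)/∂x - ∂(x*(x - 3*z))/∂y = 2*y
  coefficient of dx ∧ dz: ∂f_3/∂x - ∂f_1/∂z = ∂(3*x^2 + 2*y*z)/∂x - ∂(x*(x - 3*z))/∂z = 9*x
  coefficient of dy ∧ dz: ∂f_3/∂y - ∂f_2/∂z = ∂(3*x^2 + 2*y*z)/∂y - ∂(2*x*y - 3*z)/∂z = 2*z + 3
Assembling: d(omega) = (2*y) dx ∧ dy + (9*x) dx ∧ dz + (2*z + 3) dy ∧ dz.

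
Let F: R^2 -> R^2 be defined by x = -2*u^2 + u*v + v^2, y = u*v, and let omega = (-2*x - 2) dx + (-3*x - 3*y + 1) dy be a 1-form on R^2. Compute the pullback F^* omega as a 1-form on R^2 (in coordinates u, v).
F^* omega = (-16*u^3 + 18*u^2*v + 8*u - 5*v^3 - v) du + (10*u^3 - 9*u*v^2 - u - 4*v^3 - 4*v) dv

Using F^*(f dg) = (f ∘ F) d(g ∘ F), substitute each coordinate x_i by F_i(u, v) in f_i, and replace dx_i by d F_i = (∂F_i/∂u) du + (∂F_i/∂v) dv.
  For the x component: f_1(F) = 4*u^2 - 2*u*v - 2*v^2 - 2; d F_1 = (-4*u + v) du + (u + 2*v) dv
  For the y component: f_2(F) = 6*u^2 - 6*u*v - 3*v^2 + 1; d F_2 = (v) du + (u) dv
Combining and collecting du, dv coefficients:
  coeff of du: -16*u^3 + 18*u^2*v + 8*u - 5*v^3 - v
  coeff of dv: 10*u^3 - 9*u*v^2 - u - 4*v^3 - 4*v
F^* omega = (-16*u^3 + 18*u^2*v + 8*u - 5*v^3 - v) du + (10*u^3 - 9*u*v^2 - u - 4*v^3 - 4*v) dv.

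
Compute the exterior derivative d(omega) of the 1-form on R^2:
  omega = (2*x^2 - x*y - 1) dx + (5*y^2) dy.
d(omega) = (x) dx ∧ dy

For a 1-form omega = sum_i f_i dx_i, the exterior derivative is
  d(omega) = sum_{i < j} (∂f_j/∂x_i - ∂f_i/∂x_j) dx_i ∧ dx_j.
  coefficient of dx ∧ dy: ∂f_2/∂x - ∂f_1/∂y = ∂(5*y^2)/∂x - ∂(2*x^2 - x*y - 1)/∂y = x
Assembling: d(omega) = (x) dx ∧ dy.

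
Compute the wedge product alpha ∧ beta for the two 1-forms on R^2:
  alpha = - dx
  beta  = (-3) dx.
alpha ∧ beta = 0

Distribute the wedge, using dx_i ∧ dx_j = -dx_j ∧ dx_i and dx_i ∧ dx_i = 0. For each pair (i, j) with i < j, the coefficient of dx_i ∧ dx_j in alpha ∧ beta is (alpha_i * beta_j - alpha_j * beta_i). Collecting: alpha ∧ beta = 0.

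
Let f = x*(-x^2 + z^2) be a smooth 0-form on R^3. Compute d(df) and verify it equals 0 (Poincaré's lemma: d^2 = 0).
d(df) = 0

Step 1: df = sum_i (∂f/∂x_i) dx_i = (-3*x^2 + z^2) dx + (0) dy + (2*x*z) dz.
Step 2: Apply d again. Using the 1-form formula, the coefficient of dx ∧ dy in d(df) is ∂^2 f/∂x ∂y - ∂^2 f/∂y ∂x = (0) - (0) = 0 (equality of mixed partials for smooth f).
Similarly for dx ∧ dz and dy ∧ dz — all coefficients vanish. So d(df) = 0.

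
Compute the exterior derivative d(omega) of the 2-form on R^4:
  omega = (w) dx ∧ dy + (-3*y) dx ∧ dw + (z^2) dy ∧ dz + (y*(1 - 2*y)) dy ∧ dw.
d(omega) = (4) dx ∧ dy ∧ dw

For a 2-form omega = sum_{i<j} g_{ij} dx_i ∧ dx_j, the exterior derivative is
  d(omega) = sum_{i<j} d(g_{ij}) ∧ dx_i ∧ dx_j = sum_{i<j, k} (∂g_{ij}/∂x_k) dx_k ∧ dx_i ∧ dx_j.
Expand each term, using dx_k ∧ dx_i ∧ dx_j = sgn(permutation) dx_{(a)} ∧ dx_{(b)} ∧ dx_{(c)} with (a < b < c) sorted:
  d(w) includes (∂/∂w)(w) dw = (1) dw, which multiplied by dx ∧ dy gives (1) dx ∧ dy ∧ dw
  d(-3*y) includes (∂/∂y)(-3*y) dy = (-3) dy, which multiplied by dx ∧ dw gives (3) dx ∧ dy ∧ dw
Collecting like 3-forms: d(omega) = (4) dx ∧ dy ∧ dw.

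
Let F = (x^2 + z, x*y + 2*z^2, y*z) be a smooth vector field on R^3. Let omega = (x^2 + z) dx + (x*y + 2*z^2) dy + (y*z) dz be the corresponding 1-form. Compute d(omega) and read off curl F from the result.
d(omega) = (-3*z) dy ∧ dz + (1) dz ∧ dx + (y) dx ∧ dy; curl F = (-3*z, 1, y)

d omega = sum_{i<j} (∂f_j/∂x_i - ∂f_i/∂x_j) dx_i ∧ dx_j. Under the identification (dy ∧ dz, dz ∧ dx, dx ∧ dy) ↔ (e_x, e_y, e_z), the coefficients are exactly the components of curl F. Compute:
  ∂R/∂y - ∂Q/∂z = (z) - (4*z) = -3*z
  ∂P/∂z - ∂R/∂x = (1) - (0) = 1
  ∂Q/∂x - ∂P/∂y = (y) - (0) = y.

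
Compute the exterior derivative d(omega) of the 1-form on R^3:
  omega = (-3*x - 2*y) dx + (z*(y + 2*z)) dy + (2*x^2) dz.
d(omega) = (2) dx ∧ dy + (4*x) dx ∧ dz + (-y - 4*z) dy ∧ dz

For a 1-form omega = sum_i f_i dx_i, the exterior derivative is
  d(omega) = sum_{i < j} (∂f_j/∂x_i - ∂f_i/∂x_j) dx_i ∧ dx_j.
  coefficient of dx ∧ dy: ∂f_2/∂x - ∂f_1/∂y = ∂(z*(y + 2*z))/∂x - ∂(-3*x - 2*y)/∂y = 2
  coefficient of dx ∧ dz: ∂f_3/∂x - ∂f_1/∂z = ∂(2*x^2)/∂x - ∂(-3*x - 2*y)/∂z = 4*x
  coefficient of dy ∧ dz: ∂f_3/∂y - ∂f_2/∂z = ∂(2*x^2)/∂y - ∂(z*(y + 2*z))/∂z = -y - 4*z
Assembling: d(omega) = (2) dx ∧ dy + (4*x) dx ∧ dz + (-y - 4*z) dy ∧ dz.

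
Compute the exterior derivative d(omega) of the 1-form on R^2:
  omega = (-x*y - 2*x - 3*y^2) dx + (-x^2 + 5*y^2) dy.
d(omega) = (-x + 6*y) dx ∧ dy

For a 1-form omega = sum_i f_i dx_i, the exterior derivative is
  d(omega) = sum_{i < j} (∂f_j/∂x_i - ∂f_i/∂x_j) dx_i ∧ dx_j.
  coefficient of dx ∧ dy: ∂f_2/∂x - ∂f_1/∂y = ∂(-x^2 + 5*y^2)/∂x - ∂(-x*y - 2*x - 3*y^2)/∂y = -x + 6*y
Assembling: d(omega) = (-x + 6*y) dx ∧ dy.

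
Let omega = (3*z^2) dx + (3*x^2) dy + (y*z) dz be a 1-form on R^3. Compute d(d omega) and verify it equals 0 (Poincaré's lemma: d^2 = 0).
d(d omega) = 0

Step 1: d omega = sum_{i<j} (∂f_j/∂x_i - ∂f_i/∂x_j) dx_i ∧ dx_j:
  coeff of dx ∧ dy: 6*x
  coeff of dx ∧ dz: -6*z
  coeff of dy ∧ dz: z
Step 2: Apply d again to each 2-form coefficient. The only possible 3-form in R^3 is dx ∧ dy ∧ dz, with coefficient
  ∂(coeff of dy∧dz)/∂x - ∂(coeff of dx∧dz)/∂y + ∂(coeff of dx∧dy)/∂z
  = ∂/∂x (z) - ∂/∂y (-6*z) + ∂/∂z (6*x).
Each of these terms simplifies to sums of mixed partials that cancel in pairs. The result is 0 (by equality of mixed partials for smooth functions — Schwarz / Clairaut).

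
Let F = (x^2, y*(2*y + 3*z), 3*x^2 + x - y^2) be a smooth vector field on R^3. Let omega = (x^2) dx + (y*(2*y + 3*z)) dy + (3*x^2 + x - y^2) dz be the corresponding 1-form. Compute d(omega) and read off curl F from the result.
d(omega) = (-5*y) dy ∧ dz + (-6*x - 1) dz ∧ dx + (0) dx ∧ dy; curl F = (-5*y, -6*x - 1, 0)

d omega = sum_{i<j} (∂f_j/∂x_i - ∂f_i/∂x_j) dx_i ∧ dx_j. Under the identification (dy ∧ dz, dz ∧ dx, dx ∧ dy) ↔ (e_x, e_y, e_z), the coefficients are exactly the components of curl F. Compute:
  ∂R/∂y - ∂Q/∂z = (-2*y) - (3*y) = -5*y
  ∂P/∂z - ∂R/∂x = (0) - (6*x + 1) = -6*x - 1
  ∂Q/∂x - ∂P/∂y = (0) - (0) = 0.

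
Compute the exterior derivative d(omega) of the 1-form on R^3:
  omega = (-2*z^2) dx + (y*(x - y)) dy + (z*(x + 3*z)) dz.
d(omega) = (y) dx ∧ dy + (5*z) dx ∧ dz

For a 1-form omega = sum_i f_i dx_i, the exterior derivative is
  d(omega) = sum_{i < j} (∂f_j/∂x_i - ∂f_i/∂x_j) dx_i ∧ dx_j.
  coefficient of dx ∧ dy: ∂f_2/∂x - ∂f_1/∂y = ∂(y*(x - y))/∂x - ∂(-2*z^2)/∂y = y
  coefficient of dx ∧ dz: ∂f_3/∂x - ∂f_1/∂z = ∂(z*(x + 3*z))/∂x - ∂(-2*z^2)/∂z = 5*z
Assembling: d(omega) = (y) dx ∧ dy + (5*z) dx ∧ dz.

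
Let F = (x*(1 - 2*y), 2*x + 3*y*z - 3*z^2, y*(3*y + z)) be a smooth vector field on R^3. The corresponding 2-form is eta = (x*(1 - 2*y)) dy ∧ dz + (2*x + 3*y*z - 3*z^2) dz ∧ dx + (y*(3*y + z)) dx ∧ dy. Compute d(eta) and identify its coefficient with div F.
d(eta) = (-y + 3*z + 1) dx ∧ dy ∧ dz; div F = -y + 3*z + 1

For a 2-form in R^3 of the form above, applying d gives a 3-form with coefficient ∂P/∂x + ∂Q/∂y + ∂R/∂z:
  ∂P/∂x = 1 - 2*y
  ∂Q/∂y = 3*z
  ∂R/∂z = y
Sum = -y + 3*z + 1, which is exactly div F.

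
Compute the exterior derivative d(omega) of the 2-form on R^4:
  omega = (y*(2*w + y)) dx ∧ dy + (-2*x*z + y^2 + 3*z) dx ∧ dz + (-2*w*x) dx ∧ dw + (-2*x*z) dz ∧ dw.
d(omega) = (2*y) dx ∧ dy ∧ dw + (-2*y) dx ∧ dy ∧ dz + (-2*z) dx ∧ dz ∧ dw

For a 2-form omega = sum_{i<j} g_{ij} dx_i ∧ dx_j, the exterior derivative is
  d(omega) = sum_{i<j} d(g_{ij}) ∧ dx_i ∧ dx_j = sum_{i<j, k} (∂g_{ij}/∂x_k) dx_k ∧ dx_i ∧ dx_j.
Expand each term, using dx_k ∧ dx_i ∧ dx_j = sgn(permutation) dx_{(a)} ∧ dx_{(b)} ∧ dx_{(c)} with (a < b < c) sorted:
  d(y*(2*w + y)) includes (∂/∂w)(y*(2*w + y)) dw = (2*y) dw, which multiplied by dx ∧ dy gives (2*y) dx ∧ dy ∧ dw
  d(-2*x*z + y^2 + 3*z) includes (∂/∂y)(-2*x*z + y^2 + 3*z) dy = (2*y) dy, which multiplied by dx ∧ dz gives (-2*y) dx ∧ dy ∧ dz
  d(-2*x*z) includes (∂/∂x)(-2*x*z) dx = (-2*z) dx, which multiplied by dz ∧ dw gives (-2*z) dx ∧ dz ∧ dw
Collecting like 3-forms: d(omega) = (2*y) dx ∧ dy ∧ dw + (-2*y) dx ∧ dy ∧ dz + (-2*z) dx ∧ dz ∧ dw.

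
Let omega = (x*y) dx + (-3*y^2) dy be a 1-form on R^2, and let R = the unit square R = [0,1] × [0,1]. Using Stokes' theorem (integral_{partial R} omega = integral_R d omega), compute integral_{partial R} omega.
integral_(partial R) omega = -1/2

Stokes: integral_partial_R omega = integral_R d omega with d omega = (∂Q/∂x - ∂P/∂y) dx ∧ dy.
  ∂Q/∂x = 0
  ∂P/∂y = x
  integrand = ∂Q/∂x - ∂P/∂y = -x.
Integrating over R: integral_0^1 integral_0^1 (-x) dx dy = -1/2.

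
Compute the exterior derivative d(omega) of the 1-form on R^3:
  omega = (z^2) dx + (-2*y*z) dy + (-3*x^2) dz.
d(omega) = (-6*x - 2*z) dx ∧ dz + (2*y) dy ∧ dz

For a 1-form omega = sum_i f_i dx_i, the exterior derivative is
  d(omega) = sum_{i < j} (∂f_j/∂x_i - ∂f_i/∂x_j) dx_i ∧ dx_j.
  coefficient of dx ∧ dz: ∂f_3/∂x - ∂f_1/∂z = ∂(-3*x^2)/∂x - ∂(z^2)/∂z = -6*x - 2*z
  coefficient of dy ∧ dz: ∂f_3/∂y - ∂f_2/∂z = ∂(-3*x^2)/∂y - ∂(-2*y*z)/∂z = 2*y
Assembling: d(omega) = (-6*x - 2*z) dx ∧ dz + (2*y) dy ∧ dz.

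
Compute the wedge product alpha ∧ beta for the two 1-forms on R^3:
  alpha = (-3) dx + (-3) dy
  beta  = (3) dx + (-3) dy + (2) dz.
alpha ∧ beta = (18) dx ∧ dy + (-6) dx ∧ dz + (-6) dy ∧ dz

Distribute the wedge, using dx_i ∧ dx_j = -dx_j ∧ dx_i and dx_i ∧ dx_i = 0. For each pair (i, j) with i < j, the coefficient of dx_i ∧ dx_j in alpha ∧ beta is (alpha_i * beta_j - alpha_j * beta_i). Collecting: alpha ∧ beta = (18) dx ∧ dy + (-6) dx ∧ dz + (-6) dy ∧ dz.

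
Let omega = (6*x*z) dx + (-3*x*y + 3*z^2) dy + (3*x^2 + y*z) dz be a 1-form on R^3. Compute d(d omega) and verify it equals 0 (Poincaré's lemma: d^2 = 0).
d(d omega) = 0

Step 1: d omega = sum_{i<j} (∂f_j/∂x_i - ∂f_i/∂x_j) dx_i ∧ dx_j:
  coeff of dx ∧ dy: -3*y
  coeff of dx ∧ dz: 0
  coeff of dy ∧ dz: -5*z
Step 2: Apply d again to each 2-form coefficient. The only possible 3-form in R^3 is dx ∧ dy ∧ dz, with coefficient
  ∂(coeff of dy∧dz)/∂x - ∂(coeff of dx∧dz)/∂y + ∂(coeff of dx∧dy)/∂z
  = ∂/∂x (-5*z) - ∂/∂y (0) + ∂/∂z (-3*y).
Each of these terms simplifies to sums of mixed partials that cancel in pairs. The result is 0 (by equality of mixed partials for smooth functions — Schwarz / Clairaut).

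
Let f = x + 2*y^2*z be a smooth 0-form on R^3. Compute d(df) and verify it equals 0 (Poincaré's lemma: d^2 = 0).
d(df) = 0

Step 1: df = sum_i (∂f/∂x_i) dx_i = (1) dx + (4*y*z) dy + (2*y^2) dz.
Step 2: Apply d again. Using the 1-form formula, the coefficient of dx ∧ dy in d(df) is ∂^2 f/∂x ∂y - ∂^2 f/∂y ∂x = (0) - (0) = 0 (equality of mixed partials for smooth f).
Similarly for dx ∧ dz and dy ∧ dz — all coefficients vanish. So d(df) = 0.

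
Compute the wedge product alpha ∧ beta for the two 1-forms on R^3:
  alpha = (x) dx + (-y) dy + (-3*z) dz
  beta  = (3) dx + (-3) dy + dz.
alpha ∧ beta = (-3*x + 3*y) dx ∧ dy + (x + 9*z) dx ∧ dz + (-y - 9*z) dy ∧ dz

Distribute the wedge, using dx_i ∧ dx_j = -dx_j ∧ dx_i and dx_i ∧ dx_i = 0. For each pair (i, j) with i < j, the coefficient of dx_i ∧ dx_j in alpha ∧ beta is (alpha_i * beta_j - alpha_j * beta_i). Collecting: alpha ∧ beta = (-3*x + 3*y) dx ∧ dy + (x + 9*z) dx ∧ dz + (-y - 9*z) dy ∧ dz.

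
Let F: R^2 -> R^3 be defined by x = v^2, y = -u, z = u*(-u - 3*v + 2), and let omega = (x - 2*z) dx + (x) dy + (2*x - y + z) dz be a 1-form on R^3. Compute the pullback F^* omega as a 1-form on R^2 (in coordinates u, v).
F^* omega = (2*u^3 + 9*u^2*v - 8*u^2 + 5*u*v^2 - 15*u*v + 6*u - 6*v^3 + 3*v^2) du + (3*u^3 + 13*u^2*v - 9*u^2 + 6*u*v^2 - 8*u*v + 2*v^3) dv

Using F^*(f dg) = (f ∘ F) d(g ∘ F), substitute each coordinate x_i by F_i(u, v) in f_i, and replace dx_i by d F_i = (∂F_i/∂u) du + (∂F_i/∂v) dv.
  For the x component: f_1(F) = 2*u^2 + 6*u*v - 4*u + v^2; d F_1 = (0) du + (2*v) dv
  For the y component: f_2(F) = v^2; d F_2 = (-1) du + (0) dv
  For the z component: f_3(F) = -u^2 - 3*u*v + 3*u + 2*v^2; d F_3 = (-2*u - 3*v + 2) du + (-3*u) dv
Combining and collecting du, dv coefficients:
  coeff of du: 2*u^3 + 9*u^2*v - 8*u^2 + 5*u*v^2 - 15*u*v + 6*u - 6*v^3 + 3*v^2
  coeff of dv: 3*u^3 + 13*u^2*v - 9*u^2 + 6*u*v^2 - 8*u*v + 2*v^3
F^* omega = (2*u^3 + 9*u^2*v - 8*u^2 + 5*u*v^2 - 15*u*v + 6*u - 6*v^3 + 3*v^2) du + (3*u^3 + 13*u^2*v - 9*u^2 + 6*u*v^2 - 8*u*v + 2*v^3) dv.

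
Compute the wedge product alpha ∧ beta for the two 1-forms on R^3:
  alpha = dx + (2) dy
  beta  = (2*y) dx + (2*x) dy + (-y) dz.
alpha ∧ beta = (2*x - 4*y) dx ∧ dy + (-y) dx ∧ dz + (-2*y) dy ∧ dz

Distribute the wedge, using dx_i ∧ dx_j = -dx_j ∧ dx_i and dx_i ∧ dx_i = 0. For each pair (i, j) with i < j, the coefficient of dx_i ∧ dx_j in alpha ∧ beta is (alpha_i * beta_j - alpha_j * beta_i). Collecting: alpha ∧ beta = (2*x - 4*y) dx ∧ dy + (-y) dx ∧ dz + (-2*y) dy ∧ dz.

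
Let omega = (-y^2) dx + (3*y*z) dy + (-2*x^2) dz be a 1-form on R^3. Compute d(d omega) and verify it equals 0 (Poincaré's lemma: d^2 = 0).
d(d omega) = 0

Step 1: d omega = sum_{i<j} (∂f_j/∂x_i - ∂f_i/∂x_j) dx_i ∧ dx_j:
  coeff of dx ∧ dy: 2*y
  coeff of dx ∧ dz: -4*x
  coeff of dy ∧ dz: -3*y
Step 2: Apply d again to each 2-form coefficient. The only possible 3-form in R^3 is dx ∧ dy ∧ dz, with coefficient
  ∂(coeff of dy∧dz)/∂x - ∂(coeff of dx∧dz)/∂y + ∂(coeff of dx∧dy)/∂z
  = ∂/∂x (-3*y) - ∂/∂y (-4*x) + ∂/∂z (2*y).
Each of these terms simplifies to sums of mixed partials that cancel in pairs. The result is 0 (by equality of mixed partials for smooth functions — Schwarz / Clairaut).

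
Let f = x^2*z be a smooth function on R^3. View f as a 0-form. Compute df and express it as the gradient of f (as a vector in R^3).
df = (2*x*z) dx + (0) dy + (x^2) dz; grad f = (2*x*z, 0, x^2)

For a 0-form f, d f = (∂f/∂x) dx + (∂f/∂y) dy + (∂f/∂z) dz. The components of the vector representation are exactly the entries of grad f in Cartesian coordinates:
  ∂f/∂x = 2*x*z
  ∂f/∂y = 0
  ∂f/∂z = x^2.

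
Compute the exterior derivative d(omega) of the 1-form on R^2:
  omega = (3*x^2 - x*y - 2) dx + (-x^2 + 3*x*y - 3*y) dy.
d(omega) = (-x + 3*y) dx ∧ dy

For a 1-form omega = sum_i f_i dx_i, the exterior derivative is
  d(omega) = sum_{i < j} (∂f_j/∂x_i - ∂f_i/∂x_j) dx_i ∧ dx_j.
  coefficient of dx ∧ dy: ∂f_2/∂x - ∂f_1/∂y = ∂(-x^2 + 3*x*y - 3*y)/∂x - ∂(3*x^2 - x*y - 2)/∂y = -x + 3*y
Assembling: d(omega) = (-x + 3*y) dx ∧ dy.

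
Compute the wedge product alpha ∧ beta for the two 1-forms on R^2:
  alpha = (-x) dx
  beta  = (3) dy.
alpha ∧ beta = (-3*x) dx ∧ dy

Distribute the wedge, using dx_i ∧ dx_j = -dx_j ∧ dx_i and dx_i ∧ dx_i = 0. For each pair (i, j) with i < j, the coefficient of dx_i ∧ dx_j in alpha ∧ beta is (alpha_i * beta_j - alpha_j * beta_i). Collecting: alpha ∧ beta = (-3*x) dx ∧ dy.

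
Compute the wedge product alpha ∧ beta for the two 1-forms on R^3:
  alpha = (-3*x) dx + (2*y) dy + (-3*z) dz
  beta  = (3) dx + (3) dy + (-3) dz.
alpha ∧ beta = (-9*x - 6*y) dx ∧ dy + (9*x + 9*z) dx ∧ dz + (-6*y + 9*z) dy ∧ dz

Distribute the wedge, using dx_i ∧ dx_j = -dx_j ∧ dx_i and dx_i ∧ dx_i = 0. For each pair (i, j) with i < j, the coefficient of dx_i ∧ dx_j in alpha ∧ beta is (alpha_i * beta_j - alpha_j * beta_i). Collecting: alpha ∧ beta = (-9*x - 6*y) dx ∧ dy + (9*x + 9*z) dx ∧ dz + (-6*y + 9*z) dy ∧ dz.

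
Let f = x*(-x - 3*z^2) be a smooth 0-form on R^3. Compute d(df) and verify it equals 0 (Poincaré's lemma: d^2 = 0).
d(df) = 0

Step 1: df = sum_i (∂f/∂x_i) dx_i = (-2*x - 3*z^2) dx + (0) dy + (-6*x*z) dz.
Step 2: Apply d again. Using the 1-form formula, the coefficient of dx ∧ dy in d(df) is ∂^2 f/∂x ∂y - ∂^2 f/∂y ∂x = (0) - (0) = 0 (equality of mixed partials for smooth f).
Similarly for dx ∧ dz and dy ∧ dz — all coefficients vanish. So d(df) = 0.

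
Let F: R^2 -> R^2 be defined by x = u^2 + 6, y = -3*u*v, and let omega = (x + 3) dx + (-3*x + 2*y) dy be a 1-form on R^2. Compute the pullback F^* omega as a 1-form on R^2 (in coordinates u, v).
F^* omega = (2*u^3 + 9*u^2*v + 18*u*v^2 + 18*u + 54*v) du + (9*u*(u^2 + 2*u*v + 6)) dv

Using F^*(f dg) = (f ∘ F) d(g ∘ F), substitute each coordinate x_i by F_i(u, v) in f_i, and replace dx_i by d F_i = (∂F_i/∂u) du + (∂F_i/∂v) dv.
  For the x component: f_1(F) = u^2 + 9; d F_1 = (2*u) du + (0) dv
  For the y component: f_2(F) = -3*u^2 - 6*u*v - 18; d F_2 = (-3*v) du + (-3*u) dv
Combining and collecting du, dv coefficients:
  coeff of du: 2*u^3 + 9*u^2*v + 18*u*v^2 + 18*u + 54*v
  coeff of dv: 9*u*(u^2 + 2*u*v + 6)
F^* omega = (2*u^3 + 9*u^2*v + 18*u*v^2 + 18*u + 54*v) du + (9*u*(u^2 + 2*u*v + 6)) dv.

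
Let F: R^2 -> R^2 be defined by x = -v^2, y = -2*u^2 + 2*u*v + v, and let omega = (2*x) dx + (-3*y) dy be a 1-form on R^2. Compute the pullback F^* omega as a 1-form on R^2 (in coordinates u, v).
F^* omega = (-24*u^3 + 36*u^2*v - 12*u*v^2 + 12*u*v - 6*v^2) du + (12*u^3 - 12*u^2*v + 6*u^2 - 12*u*v + 4*v^3 - 3*v) dv

Using F^*(f dg) = (f ∘ F) d(g ∘ F), substitute each coordinate x_i by F_i(u, v) in f_i, and replace dx_i by d F_i = (∂F_i/∂u) du + (∂F_i/∂v) dv.
  For the x component: f_1(F) = -2*v^2; d F_1 = (0) du + (-2*v) dv
  For the y component: f_2(F) = 6*u^2 - 6*u*v - 3*v; d F_2 = (-4*u + 2*v) du + (2*u + 1) dv
Combining and collecting du, dv coefficients:
  coeff of du: -24*u^3 + 36*u^2*v - 12*u*v^2 + 12*u*v - 6*v^2
  coeff of dv: 12*u^3 - 12*u^2*v + 6*u^2 - 12*u*v + 4*v^3 - 3*v
F^* omega = (-24*u^3 + 36*u^2*v - 12*u*v^2 + 12*u*v - 6*v^2) du + (12*u^3 - 12*u^2*v + 6*u^2 - 12*u*v + 4*v^3 - 3*v) dv.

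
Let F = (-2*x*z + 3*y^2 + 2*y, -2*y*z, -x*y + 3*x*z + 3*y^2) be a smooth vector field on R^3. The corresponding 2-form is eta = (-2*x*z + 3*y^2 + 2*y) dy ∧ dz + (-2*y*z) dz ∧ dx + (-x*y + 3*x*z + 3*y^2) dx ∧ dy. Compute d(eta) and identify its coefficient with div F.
d(eta) = (3*x - 4*z) dx ∧ dy ∧ dz; div F = 3*x - 4*z

For a 2-form in R^3 of the form above, applying d gives a 3-form with coefficient ∂P/∂x + ∂Q/∂y + ∂R/∂z:
  ∂P/∂x = -2*z
  ∂Q/∂y = -2*z
  ∂R/∂z = 3*x
Sum = 3*x - 4*z, which is exactly div F.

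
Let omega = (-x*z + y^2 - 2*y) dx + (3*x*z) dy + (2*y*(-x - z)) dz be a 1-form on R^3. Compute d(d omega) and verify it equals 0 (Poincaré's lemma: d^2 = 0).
d(d omega) = 0

Step 1: d omega = sum_{i<j} (∂f_j/∂x_i - ∂f_i/∂x_j) dx_i ∧ dx_j:
  coeff of dx ∧ dy: -2*y + 3*z + 2
  coeff of dx ∧ dz: x - 2*y
  coeff of dy ∧ dz: -5*x - 2*z
Step 2: Apply d again to each 2-form coefficient. The only possible 3-form in R^3 is dx ∧ dy ∧ dz, with coefficient
  ∂(coeff of dy∧dz)/∂x - ∂(coeff of dx∧dz)/∂y + ∂(coeff of dx∧dy)/∂z
  = ∂/∂x (-5*x - 2*z) - ∂/∂y (x - 2*y) + ∂/∂z (-2*y + 3*z + 2).
Each of these terms simplifies to sums of mixed partials that cancel in pairs. The result is 0 (by equality of mixed partials for smooth functions — Schwarz / Clairaut).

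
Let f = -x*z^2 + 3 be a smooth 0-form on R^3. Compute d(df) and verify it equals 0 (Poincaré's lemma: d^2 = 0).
d(df) = 0

Step 1: df = sum_i (∂f/∂x_i) dx_i = (-z^2) dx + (0) dy + (-2*x*z) dz.
Step 2: Apply d again. Using the 1-form formula, the coefficient of dx ∧ dy in d(df) is ∂^2 f/∂x ∂y - ∂^2 f/∂y ∂x = (0) - (0) = 0 (equality of mixed partials for smooth f).
Similarly for dx ∧ dz and dy ∧ dz — all coefficients vanish. So d(df) = 0.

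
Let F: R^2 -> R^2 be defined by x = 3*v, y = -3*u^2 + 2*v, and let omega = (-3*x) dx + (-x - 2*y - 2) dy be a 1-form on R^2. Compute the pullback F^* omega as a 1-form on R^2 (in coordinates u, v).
F^* omega = (6*u*(-6*u^2 + 7*v + 2)) du + (12*u^2 - 41*v - 4) dv

Using F^*(f dg) = (f ∘ F) d(g ∘ F), substitute each coordinate x_i by F_i(u, v) in f_i, and replace dx_i by d F_i = (∂F_i/∂u) du + (∂F_i/∂v) dv.
  For the x component: f_1(F) = -9*v; d F_1 = (0) du + (3) dv
  For the y component: f_2(F) = 6*u^2 - 7*v - 2; d F_2 = (-6*u) du + (2) dv
Combining and collecting du, dv coefficients:
  coeff of du: 6*u*(-6*u^2 + 7*v + 2)
  coeff of dv: 12*u^2 - 41*v - 4
F^* omega = (6*u*(-6*u^2 + 7*v + 2)) du + (12*u^2 - 41*v - 4) dv.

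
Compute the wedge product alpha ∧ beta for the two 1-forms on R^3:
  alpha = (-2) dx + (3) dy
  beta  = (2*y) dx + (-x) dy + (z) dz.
alpha ∧ beta = (2*x - 6*y) dx ∧ dy + (-2*z) dx ∧ dz + (3*z) dy ∧ dz

Distribute the wedge, using dx_i ∧ dx_j = -dx_j ∧ dx_i and dx_i ∧ dx_i = 0. For each pair (i, j) with i < j, the coefficient of dx_i ∧ dx_j in alpha ∧ beta is (alpha_i * beta_j - alpha_j * beta_i). Collecting: alpha ∧ beta = (2*x - 6*y) dx ∧ dy + (-2*z) dx ∧ dz + (3*z) dy ∧ dz.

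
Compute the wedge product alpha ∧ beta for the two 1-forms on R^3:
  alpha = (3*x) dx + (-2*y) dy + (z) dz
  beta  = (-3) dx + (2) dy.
alpha ∧ beta = (6*x - 6*y) dx ∧ dy + (3*z) dx ∧ dz + (-2*z) dy ∧ dz

Distribute the wedge, using dx_i ∧ dx_j = -dx_j ∧ dx_i and dx_i ∧ dx_i = 0. For each pair (i, j) with i < j, the coefficient of dx_i ∧ dx_j in alpha ∧ beta is (alpha_i * beta_j - alpha_j * beta_i). Collecting: alpha ∧ beta = (6*x - 6*y) dx ∧ dy + (3*z) dx ∧ dz + (-2*z) dy ∧ dz.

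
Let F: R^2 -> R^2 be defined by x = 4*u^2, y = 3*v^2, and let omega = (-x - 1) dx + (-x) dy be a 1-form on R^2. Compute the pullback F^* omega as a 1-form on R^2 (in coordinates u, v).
F^* omega = (-32*u^3 - 8*u) du + (-24*u^2*v) dv

Using F^*(f dg) = (f ∘ F) d(g ∘ F), substitute each coordinate x_i by F_i(u, v) in f_i, and replace dx_i by d F_i = (∂F_i/∂u) du + (∂F_i/∂v) dv.
  For the x component: f_1(F) = -4*u^2 - 1; d F_1 = (8*u) du + (0) dv
  For the y component: f_2(F) = -4*u^2; d F_2 = (0) du + (6*v) dv
Combining and collecting du, dv coefficients:
  coeff of du: -32*u^3 - 8*u
  coeff of dv: -24*u^2*v
F^* omega = (-32*u^3 - 8*u) du + (-24*u^2*v) dv.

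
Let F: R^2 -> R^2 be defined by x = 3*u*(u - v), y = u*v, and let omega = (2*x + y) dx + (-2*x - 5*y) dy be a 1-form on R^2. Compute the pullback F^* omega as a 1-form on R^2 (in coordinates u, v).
F^* omega = (2*u*(18*u^2 - 27*u*v + 8*v^2)) du + (u^2*(-24*u + 16*v)) dv

Using F^*(f dg) = (f ∘ F) d(g ∘ F), substitute each coordinate x_i by F_i(u, v) in f_i, and replace dx_i by d F_i = (∂F_i/∂u) du + (∂F_i/∂v) dv.
  For the x component: f_1(F) = u*(6*u - 5*v); d F_1 = (6*u - 3*v) du + (-3*u) dv
  For the y component: f_2(F) = u*(-6*u + v); d F_2 = (v) du + (u) dv
Combining and collecting du, dv coefficients:
  coeff of du: 2*u*(18*u^2 - 27*u*v + 8*v^2)
  coeff of dv: u^2*(-24*u + 16*v)
F^* omega = (2*u*(18*u^2 - 27*u*v + 8*v^2)) du + (u^2*(-24*u + 16*v)) dv.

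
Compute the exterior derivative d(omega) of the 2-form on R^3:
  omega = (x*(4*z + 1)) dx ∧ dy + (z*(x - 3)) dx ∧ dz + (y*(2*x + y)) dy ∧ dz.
d(omega) = (4*x + 2*y) dx ∧ dy ∧ dz

For a 2-form omega = sum_{i<j} g_{ij} dx_i ∧ dx_j, the exterior derivative is
  d(omega) = sum_{i<j} d(g_{ij}) ∧ dx_i ∧ dx_j = sum_{i<j, k} (∂g_{ij}/∂x_k) dx_k ∧ dx_i ∧ dx_j.
Expand each term, using dx_k ∧ dx_i ∧ dx_j = sgn(permutation) dx_{(a)} ∧ dx_{(b)} ∧ dx_{(c)} with (a < b < c) sorted:
  d(x*(4*z + 1)) includes (∂/∂z)(x*(4*z + 1)) dz = (4*x) dz, which multiplied by dx ∧ dy gives (4*x) dx ∧ dy ∧ dz
  d(y*(2*x + y)) includes (∂/∂x)(y*(2*x + y)) dx = (2*y) dx, which multiplied by dy ∧ dz gives (2*y) dx ∧ dy ∧ dz
Collecting like 3-forms: d(omega) = (4*x + 2*y) dx ∧ dy ∧ dz.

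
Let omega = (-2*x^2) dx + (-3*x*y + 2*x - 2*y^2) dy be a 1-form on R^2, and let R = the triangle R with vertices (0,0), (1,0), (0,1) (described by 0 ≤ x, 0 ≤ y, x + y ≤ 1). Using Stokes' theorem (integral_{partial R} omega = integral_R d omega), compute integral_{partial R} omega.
integral_(partial R) omega = 1/2

Stokes: integral_partial_R omega = integral_R d omega with d omega = (∂Q/∂x - ∂P/∂y) dx ∧ dy.
  ∂Q/∂x = 2 - 3*y
  ∂P/∂y = 0
  integrand = ∂Q/∂x - ∂P/∂y = 2 - 3*y.
Integrating over R: integral_0^1 integral_0^{1-x} (2 - 3*y) dy dx = 1/2.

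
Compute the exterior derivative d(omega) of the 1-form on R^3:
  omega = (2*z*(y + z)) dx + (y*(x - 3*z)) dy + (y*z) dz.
d(omega) = (y - 2*z) dx ∧ dy + (-2*y - 4*z) dx ∧ dz + (3*y + z) dy ∧ dz

For a 1-form omega = sum_i f_i dx_i, the exterior derivative is
  d(omega) = sum_{i < j} (∂f_j/∂x_i - ∂f_i/∂x_j) dx_i ∧ dx_j.
  coefficient of dx ∧ dy: ∂f_2/∂x - ∂f_1/∂y = ∂(y*(x - 3*z))/∂x - ∂(2*z*(y + z))/∂y = y - 2*z
  coefficient of dx ∧ dz: ∂f_3/∂x - ∂f_1/∂z = ∂(y*z)/∂x - ∂(2*z*(y + z))/∂z = -2*y - 4*z
  coefficient of dy ∧ dz: ∂f_3/∂y - ∂f_2/∂z = ∂(y*z)/∂y - ∂(y*(x - 3*z))/∂z = 3*y + z
Assembling: d(omega) = (y - 2*z) dx ∧ dy + (-2*y - 4*z) dx ∧ dz + (3*y + z) dy ∧ dz.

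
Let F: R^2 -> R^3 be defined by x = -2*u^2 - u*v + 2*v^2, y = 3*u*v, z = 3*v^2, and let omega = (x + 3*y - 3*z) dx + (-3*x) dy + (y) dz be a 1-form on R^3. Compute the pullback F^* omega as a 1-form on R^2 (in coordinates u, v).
F^* omega = (8*u^3 - 12*u^2*v + 29*u*v^2 - 11*v^3) du + (20*u^3 - 7*u^2*v + 39*u*v^2 - 28*v^3) dv

Using F^*(f dg) = (f ∘ F) d(g ∘ F), substitute each coordinate x_i by F_i(u, v) in f_i, and replace dx_i by d F_i = (∂F_i/∂u) du + (∂F_i/∂v) dv.
  For the x component: f_1(F) = -2*u^2 + 8*u*v - 7*v^2; d F_1 = (-4*u - v) du + (-u + 4*v) dv
  For the y component: f_2(F) = 6*u^2 + 3*u*v - 6*v^2; d F_2 = (3*v) du + (3*u) dv
  For the z component: f_3(F) = 3*u*v; d F_3 = (0) du + (6*v) dv
Combining and collecting du, dv coefficients:
  coeff of du: 8*u^3 - 12*u^2*v + 29*u*v^2 - 11*v^3
  coeff of dv: 20*u^3 - 7*u^2*v + 39*u*v^2 - 28*v^3
F^* omega = (8*u^3 - 12*u^2*v + 29*u*v^2 - 11*v^3) du + (20*u^3 - 7*u^2*v + 39*u*v^2 - 28*v^3) dv.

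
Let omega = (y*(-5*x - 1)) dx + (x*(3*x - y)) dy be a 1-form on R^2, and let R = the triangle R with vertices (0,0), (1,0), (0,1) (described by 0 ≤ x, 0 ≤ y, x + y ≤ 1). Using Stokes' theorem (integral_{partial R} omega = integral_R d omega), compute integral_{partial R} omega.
integral_(partial R) omega = 13/6

Stokes: integral_partial_R omega = integral_R d omega with d omega = (∂Q/∂x - ∂P/∂y) dx ∧ dy.
  ∂Q/∂x = 6*x - y
  ∂P/∂y = -5*x - 1
  integrand = ∂Q/∂x - ∂P/∂y = 11*x - y + 1.
Integrating over R: integral_0^1 integral_0^{1-x} (11*x - y + 1) dy dx = 13/6.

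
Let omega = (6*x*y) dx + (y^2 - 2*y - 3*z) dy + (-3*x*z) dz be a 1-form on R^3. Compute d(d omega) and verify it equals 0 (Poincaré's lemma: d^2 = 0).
d(d omega) = 0

Step 1: d omega = sum_{i<j} (∂f_j/∂x_i - ∂f_i/∂x_j) dx_i ∧ dx_j:
  coeff of dx ∧ dy: -6*x
  coeff of dx ∧ dz: -3*z
  coeff of dy ∧ dz: 3
Step 2: Apply d again to each 2-form coefficient. The only possible 3-form in R^3 is dx ∧ dy ∧ dz, with coefficient
  ∂(coeff of dy∧dz)/∂x - ∂(coeff of dx∧dz)/∂y + ∂(coeff of dx∧dy)/∂z
  = ∂/∂x (3) - ∂/∂y (-3*z) + ∂/∂z (-6*x).
Each of these terms simplifies to sums of mixed partials that cancel in pairs. The result is 0 (by equality of mixed partials for smooth functions — Schwarz / Clairaut).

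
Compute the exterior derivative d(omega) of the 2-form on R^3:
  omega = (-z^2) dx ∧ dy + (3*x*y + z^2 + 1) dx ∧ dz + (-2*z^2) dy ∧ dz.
d(omega) = (-3*x - 2*z) dx ∧ dy ∧ dz

For a 2-form omega = sum_{i<j} g_{ij} dx_i ∧ dx_j, the exterior derivative is
  d(omega) = sum_{i<j} d(g_{ij}) ∧ dx_i ∧ dx_j = sum_{i<j, k} (∂g_{ij}/∂x_k) dx_k ∧ dx_i ∧ dx_j.
Expand each term, using dx_k ∧ dx_i ∧ dx_j = sgn(permutation) dx_{(a)} ∧ dx_{(b)} ∧ dx_{(c)} with (a < b < c) sorted:
  d(-z^2) includes (∂/∂z)(-z^2) dz = (-2*z) dz, which multiplied by dx ∧ dy gives (-2*z) dx ∧ dy ∧ dz
  d(3*x*y + z^2 + 1) includes (∂/∂y)(3*x*y + z^2 + 1) dy = (3*x) dy, which multiplied by dx ∧ dz gives (-3*x) dx ∧ dy ∧ dz
Collecting like 3-forms: d(omega) = (-3*x - 2*z) dx ∧ dy ∧ dz.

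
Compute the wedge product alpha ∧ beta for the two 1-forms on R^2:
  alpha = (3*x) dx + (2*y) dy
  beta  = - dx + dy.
alpha ∧ beta = (3*x + 2*y) dx ∧ dy

Distribute the wedge, using dx_i ∧ dx_j = -dx_j ∧ dx_i and dx_i ∧ dx_i = 0. For each pair (i, j) with i < j, the coefficient of dx_i ∧ dx_j in alpha ∧ beta is (alpha_i * beta_j - alpha_j * beta_i). Collecting: alpha ∧ beta = (3*x + 2*y) dx ∧ dy.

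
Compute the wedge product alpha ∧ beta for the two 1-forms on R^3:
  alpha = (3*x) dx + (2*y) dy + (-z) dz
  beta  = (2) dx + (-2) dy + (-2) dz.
alpha ∧ beta = (-6*x - 4*y) dx ∧ dy + (-6*x + 2*z) dx ∧ dz + (-4*y - 2*z) dy ∧ dz

Distribute the wedge, using dx_i ∧ dx_j = -dx_j ∧ dx_i and dx_i ∧ dx_i = 0. For each pair (i, j) with i < j, the coefficient of dx_i ∧ dx_j in alpha ∧ beta is (alpha_i * beta_j - alpha_j * beta_i). Collecting: alpha ∧ beta = (-6*x - 4*y) dx ∧ dy + (-6*x + 2*z) dx ∧ dz + (-4*y - 2*z) dy ∧ dz.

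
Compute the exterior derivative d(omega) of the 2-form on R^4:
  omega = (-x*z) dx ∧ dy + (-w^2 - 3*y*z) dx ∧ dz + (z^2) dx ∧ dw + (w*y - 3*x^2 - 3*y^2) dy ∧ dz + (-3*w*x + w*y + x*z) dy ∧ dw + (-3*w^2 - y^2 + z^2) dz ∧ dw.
d(omega) = (-7*x + 3*z) dx ∧ dy ∧ dz + (-2*w - 2*z) dx ∧ dz ∧ dw + (-x - y) dy ∧ dz ∧ dw + (-3*w + z) dx ∧ dy ∧ dw

For a 2-form omega = sum_{i<j} g_{ij} dx_i ∧ dx_j, the exterior derivative is
  d(omega) = sum_{i<j} d(g_{ij}) ∧ dx_i ∧ dx_j = sum_{i<j, k} (∂g_{ij}/∂x_k) dx_k ∧ dx_i ∧ dx_j.
Expand each term, using dx_k ∧ dx_i ∧ dx_j = sgn(permutation) dx_{(a)} ∧ dx_{(b)} ∧ dx_{(c)} with (a < b < c) sorted:
  d(-x*z) includes (∂/∂z)(-x*z) dz = (-x) dz, which multiplied by dx ∧ dy gives (-x) dx ∧ dy ∧ dz
  d(-w^2 - 3*y*z) includes (∂/∂y)(-w^2 - 3*y*z) dy = (-3*z) dy, which multiplied by dx ∧ dz gives (3*z) dx ∧ dy ∧ dz
  d(-w^2 - 3*y*z) includes (∂/∂w)(-w^2 - 3*y*z) dw = (-2*w) dw, which multiplied by dx ∧ dz gives (-2*w) dx ∧ dz ∧ dw
  d(z^2) includes (∂/∂z)(z^2) dz = (2*z) dz, which multiplied by dx ∧ dw gives (-2*z) dx ∧ dz ∧ dw
  d(w*y - 3*x^2 - 3*y^2) includes (∂/∂x)(w*y - 3*x^2 - 3*y^2) dx = (-6*x) dx, which multiplied by dy ∧ dz gives (-6*x) dx ∧ dy ∧ dz
  d(w*y - 3*x^2 - 3*y^2) includes (∂/∂w)(w*y - 3*x^2 - 3*y^2) dw = (y) dw, which multiplied by dy ∧ dz gives (y) dy ∧ dz ∧ dw
  d(-3*w*x + w*y + x*z) includes (∂/∂x)(-3*w*x + w*y + x*z) dx = (-3*w + z) dx, which multiplied by dy ∧ dw gives (-3*w + z) dx ∧ dy ∧ dw
  d(-3*w*x + w*y + x*z) includes (∂/∂z)(-3*w*x + w*y + x*z) dz = (x) dz, which multiplied by dy ∧ dw gives (-x) dy ∧ dz ∧ dw
  d(-3*w^2 - y^2 + z^2) includes (∂/∂y)(-3*w^2 - y^2 + z^2) dy = (-2*y) dy, which multiplied by dz ∧ dw gives (-2*y) dy ∧ dz ∧ dw
Collecting like 3-forms: d(omega) = (-7*x + 3*z) dx ∧ dy ∧ dz + (-2*w - 2*z) dx ∧ dz ∧ dw + (-x - y) dy ∧ dz ∧ dw + (-3*w + z) dx ∧ dy ∧ dw.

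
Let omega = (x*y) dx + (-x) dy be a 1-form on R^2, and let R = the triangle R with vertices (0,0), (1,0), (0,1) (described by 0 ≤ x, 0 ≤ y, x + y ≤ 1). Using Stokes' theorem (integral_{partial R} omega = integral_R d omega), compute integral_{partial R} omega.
integral_(partial R) omega = -2/3

Stokes: integral_partial_R omega = integral_R d omega with d omega = (∂Q/∂x - ∂P/∂y) dx ∧ dy.
  ∂Q/∂x = -1
  ∂P/∂y = x
  integrand = ∂Q/∂x - ∂P/∂y = -x - 1.
Integrating over R: integral_0^1 integral_0^{1-x} (-x - 1) dy dx = -2/3.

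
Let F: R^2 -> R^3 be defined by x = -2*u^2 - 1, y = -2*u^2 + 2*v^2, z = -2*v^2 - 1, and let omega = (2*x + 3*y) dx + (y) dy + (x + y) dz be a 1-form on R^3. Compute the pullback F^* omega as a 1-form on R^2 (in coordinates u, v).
F^* omega = (8*u*(6*u^2 - 4*v^2 + 1)) du + (4*v*(2*u^2 + 1)) dv

Using F^*(f dg) = (f ∘ F) d(g ∘ F), substitute each coordinate x_i by F_i(u, v) in f_i, and replace dx_i by d F_i = (∂F_i/∂u) du + (∂F_i/∂v) dv.
  For the x component: f_1(F) = -10*u^2 + 6*v^2 - 2; d F_1 = (-4*u) du + (0) dv
  For the y component: f_2(F) = -2*u^2 + 2*v^2; d F_2 = (-4*u) du + (4*v) dv
  For the z component: f_3(F) = -4*u^2 + 2*v^2 - 1; d F_3 = (0) du + (-4*v) dv
Combining and collecting du, dv coefficients:
  coeff of du: 8*u*(6*u^2 - 4*v^2 + 1)
  coeff of dv: 4*v*(2*u^2 + 1)
F^* omega = (8*u*(6*u^2 - 4*v^2 + 1)) du + (4*v*(2*u^2 + 1)) dv.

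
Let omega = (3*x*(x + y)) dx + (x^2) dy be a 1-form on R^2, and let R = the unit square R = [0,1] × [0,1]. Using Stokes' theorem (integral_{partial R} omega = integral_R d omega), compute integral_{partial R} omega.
integral_(partial R) omega = -1/2

Stokes: integral_partial_R omega = integral_R d omega with d omega = (∂Q/∂x - ∂P/∂y) dx ∧ dy.
  ∂Q/∂x = 2*x
  ∂P/∂y = 3*x
  integrand = ∂Q/∂x - ∂P/∂y = -x.
Integrating over R: integral_0^1 integral_0^1 (-x) dx dy = -1/2.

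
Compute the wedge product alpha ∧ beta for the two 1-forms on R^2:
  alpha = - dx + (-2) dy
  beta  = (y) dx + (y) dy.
alpha ∧ beta = (y) dx ∧ dy

Distribute the wedge, using dx_i ∧ dx_j = -dx_j ∧ dx_i and dx_i ∧ dx_i = 0. For each pair (i, j) with i < j, the coefficient of dx_i ∧ dx_j in alpha ∧ beta is (alpha_i * beta_j - alpha_j * beta_i). Collecting: alpha ∧ beta = (y) dx ∧ dy.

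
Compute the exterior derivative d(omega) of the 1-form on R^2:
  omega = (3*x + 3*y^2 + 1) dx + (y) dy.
d(omega) = (-6*y) dx ∧ dy

For a 1-form omega = sum_i f_i dx_i, the exterior derivative is
  d(omega) = sum_{i < j} (∂f_j/∂x_i - ∂f_i/∂x_j) dx_i ∧ dx_j.
  coefficient of dx ∧ dy: ∂f_2/∂x - ∂f_1/∂y = ∂(y)/∂x - ∂(3*x + 3*y^2 + 1)/∂y = -6*y
Assembling: d(omega) = (-6*y) dx ∧ dy.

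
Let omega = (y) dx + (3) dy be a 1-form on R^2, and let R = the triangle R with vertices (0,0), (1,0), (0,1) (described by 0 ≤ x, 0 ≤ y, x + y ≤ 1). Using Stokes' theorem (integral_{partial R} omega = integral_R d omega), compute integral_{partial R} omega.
integral_(partial R) omega = -1/2

Stokes: integral_partial_R omega = integral_R d omega with d omega = (∂Q/∂x - ∂P/∂y) dx ∧ dy.
  ∂Q/∂x = 0
  ∂P/∂y = 1
  integrand = ∂Q/∂x - ∂P/∂y = -1.
Integrating over R: integral_0^1 integral_0^{1-x} (-1) dy dx = -1/2.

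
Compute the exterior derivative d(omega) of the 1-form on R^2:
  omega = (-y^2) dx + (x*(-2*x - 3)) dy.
d(omega) = (-4*x + 2*y - 3) dx ∧ dy

For a 1-form omega = sum_i f_i dx_i, the exterior derivative is
  d(omega) = sum_{i < j} (∂f_j/∂x_i - ∂f_i/∂x_j) dx_i ∧ dx_j.
  coefficient of dx ∧ dy: ∂f_2/∂x - ∂f_1/∂y = ∂(x*(-2*x - 3))/∂x - ∂(-y^2)/∂y = -4*x + 2*y - 3
Assembling: d(omega) = (-4*x + 2*y - 3) dx ∧ dy.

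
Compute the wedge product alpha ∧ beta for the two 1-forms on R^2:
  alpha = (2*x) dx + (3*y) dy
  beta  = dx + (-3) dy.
alpha ∧ beta = (-6*x - 3*y) dx ∧ dy

Distribute the wedge, using dx_i ∧ dx_j = -dx_j ∧ dx_i and dx_i ∧ dx_i = 0. For each pair (i, j) with i < j, the coefficient of dx_i ∧ dx_j in alpha ∧ beta is (alpha_i * beta_j - alpha_j * beta_i). Collecting: alpha ∧ beta = (-6*x - 3*y) dx ∧ dy.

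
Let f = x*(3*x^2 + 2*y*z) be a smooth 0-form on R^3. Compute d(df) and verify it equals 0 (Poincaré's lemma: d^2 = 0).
d(df) = 0

Step 1: df = sum_i (∂f/∂x_i) dx_i = (9*x^2 + 2*y*z) dx + (2*x*z) dy + (2*x*y) dz.
Step 2: Apply d again. Using the 1-form formula, the coefficient of dx ∧ dy in d(df) is ∂^2 f/∂x ∂y - ∂^2 f/∂y ∂x = (2*z) - (2*z) = 0 (equality of mixed partials for smooth f).
Similarly for dx ∧ dz and dy ∧ dz — all coefficients vanish. So d(df) = 0.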